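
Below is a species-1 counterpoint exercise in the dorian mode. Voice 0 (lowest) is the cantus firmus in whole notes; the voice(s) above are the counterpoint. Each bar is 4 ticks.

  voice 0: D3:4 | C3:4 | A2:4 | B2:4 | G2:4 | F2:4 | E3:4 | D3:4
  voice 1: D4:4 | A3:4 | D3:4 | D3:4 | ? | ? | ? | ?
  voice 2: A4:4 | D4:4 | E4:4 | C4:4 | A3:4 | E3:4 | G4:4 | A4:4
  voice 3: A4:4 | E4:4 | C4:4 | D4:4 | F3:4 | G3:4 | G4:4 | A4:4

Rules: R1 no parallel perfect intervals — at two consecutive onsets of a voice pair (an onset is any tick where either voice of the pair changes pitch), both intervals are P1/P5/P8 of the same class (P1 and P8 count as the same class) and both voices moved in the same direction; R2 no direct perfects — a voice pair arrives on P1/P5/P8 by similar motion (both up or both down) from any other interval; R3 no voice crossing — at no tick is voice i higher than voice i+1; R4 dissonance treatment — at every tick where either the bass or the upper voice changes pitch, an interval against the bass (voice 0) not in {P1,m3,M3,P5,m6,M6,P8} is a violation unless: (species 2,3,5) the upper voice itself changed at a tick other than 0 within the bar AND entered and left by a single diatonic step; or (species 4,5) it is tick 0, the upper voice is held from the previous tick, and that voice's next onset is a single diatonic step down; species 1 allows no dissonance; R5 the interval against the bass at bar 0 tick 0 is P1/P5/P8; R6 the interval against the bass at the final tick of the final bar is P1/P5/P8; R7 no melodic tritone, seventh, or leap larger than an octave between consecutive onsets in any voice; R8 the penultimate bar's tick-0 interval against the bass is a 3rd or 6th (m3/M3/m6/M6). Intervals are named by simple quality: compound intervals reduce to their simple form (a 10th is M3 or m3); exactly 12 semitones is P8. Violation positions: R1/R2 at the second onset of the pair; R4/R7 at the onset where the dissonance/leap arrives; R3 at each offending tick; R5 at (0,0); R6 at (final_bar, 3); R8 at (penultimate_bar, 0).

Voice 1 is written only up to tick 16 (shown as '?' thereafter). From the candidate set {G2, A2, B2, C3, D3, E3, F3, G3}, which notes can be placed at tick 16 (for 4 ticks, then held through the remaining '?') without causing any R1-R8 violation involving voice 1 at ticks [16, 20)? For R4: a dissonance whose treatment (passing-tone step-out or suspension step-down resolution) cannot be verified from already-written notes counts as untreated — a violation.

G2: violates R2
A2: violates R2,R4
B2: legal
C3: violates R4
D3: legal
E3: legal
F3: violates R4
G3: legal

{B2, D3, E3, G3}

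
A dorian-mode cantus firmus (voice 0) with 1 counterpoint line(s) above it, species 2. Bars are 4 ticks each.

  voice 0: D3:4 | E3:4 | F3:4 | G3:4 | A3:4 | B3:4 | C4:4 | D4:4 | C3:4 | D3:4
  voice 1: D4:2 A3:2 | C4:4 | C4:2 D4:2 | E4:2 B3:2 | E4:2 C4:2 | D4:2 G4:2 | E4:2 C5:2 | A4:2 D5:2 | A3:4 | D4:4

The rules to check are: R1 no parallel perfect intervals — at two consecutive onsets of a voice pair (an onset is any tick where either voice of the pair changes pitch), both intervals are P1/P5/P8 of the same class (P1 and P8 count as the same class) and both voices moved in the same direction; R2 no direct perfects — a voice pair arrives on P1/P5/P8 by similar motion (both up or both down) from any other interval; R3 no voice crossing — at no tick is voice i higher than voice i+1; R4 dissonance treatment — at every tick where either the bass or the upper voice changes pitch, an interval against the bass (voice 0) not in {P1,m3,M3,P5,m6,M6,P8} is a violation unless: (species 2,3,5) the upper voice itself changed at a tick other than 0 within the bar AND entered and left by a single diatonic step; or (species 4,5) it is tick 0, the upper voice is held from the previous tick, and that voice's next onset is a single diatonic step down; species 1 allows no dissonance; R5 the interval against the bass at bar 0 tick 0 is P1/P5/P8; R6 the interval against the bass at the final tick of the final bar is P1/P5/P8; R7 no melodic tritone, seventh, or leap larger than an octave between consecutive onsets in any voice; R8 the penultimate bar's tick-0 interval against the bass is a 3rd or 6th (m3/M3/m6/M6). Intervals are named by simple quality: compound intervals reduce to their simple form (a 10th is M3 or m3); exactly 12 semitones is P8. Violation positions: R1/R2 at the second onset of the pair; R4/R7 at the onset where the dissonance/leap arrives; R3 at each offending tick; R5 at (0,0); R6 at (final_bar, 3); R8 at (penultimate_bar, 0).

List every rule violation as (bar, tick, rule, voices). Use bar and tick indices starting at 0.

(4, 0, R2, (0, 1))
(8, 0, R7, (0,))
(8, 0, R7, (1,))
(9, 0, R2, (0, 1))

bar 0: v0=D3 v1=D4 downbeat P8
bar 1: v0=E3 v1=C4 downbeat m6
bar 2: v0=F3 v1=C4 downbeat P5
bar 3: v0=G3 v1=E4 downbeat M6
bar 4: v0=A3 v1=E4 downbeat P5
bar 5: v0=B3 v1=D4 downbeat m3
bar 6: v0=C4 v1=E4 downbeat M3
bar 7: v0=D4 v1=A4 downbeat P5
bar 8: v0=C3 v1=A3 downbeat M6
bar 9: v0=D3 v1=D4 downbeat P8
  -> R2 @ bar 4 tick 0 v(0, 1): G3/B3 M3 -> A3/E4 P5 similar
  -> R7 @ bar 8 tick 0 v(0,): D4->C3 leap 14st
  -> R7 @ bar 8 tick 0 v(1,): D5->A3 leap 17st
  -> R2 @ bar 9 tick 0 v(0, 1): C3/A3 M6 -> D3/D4 P8 similar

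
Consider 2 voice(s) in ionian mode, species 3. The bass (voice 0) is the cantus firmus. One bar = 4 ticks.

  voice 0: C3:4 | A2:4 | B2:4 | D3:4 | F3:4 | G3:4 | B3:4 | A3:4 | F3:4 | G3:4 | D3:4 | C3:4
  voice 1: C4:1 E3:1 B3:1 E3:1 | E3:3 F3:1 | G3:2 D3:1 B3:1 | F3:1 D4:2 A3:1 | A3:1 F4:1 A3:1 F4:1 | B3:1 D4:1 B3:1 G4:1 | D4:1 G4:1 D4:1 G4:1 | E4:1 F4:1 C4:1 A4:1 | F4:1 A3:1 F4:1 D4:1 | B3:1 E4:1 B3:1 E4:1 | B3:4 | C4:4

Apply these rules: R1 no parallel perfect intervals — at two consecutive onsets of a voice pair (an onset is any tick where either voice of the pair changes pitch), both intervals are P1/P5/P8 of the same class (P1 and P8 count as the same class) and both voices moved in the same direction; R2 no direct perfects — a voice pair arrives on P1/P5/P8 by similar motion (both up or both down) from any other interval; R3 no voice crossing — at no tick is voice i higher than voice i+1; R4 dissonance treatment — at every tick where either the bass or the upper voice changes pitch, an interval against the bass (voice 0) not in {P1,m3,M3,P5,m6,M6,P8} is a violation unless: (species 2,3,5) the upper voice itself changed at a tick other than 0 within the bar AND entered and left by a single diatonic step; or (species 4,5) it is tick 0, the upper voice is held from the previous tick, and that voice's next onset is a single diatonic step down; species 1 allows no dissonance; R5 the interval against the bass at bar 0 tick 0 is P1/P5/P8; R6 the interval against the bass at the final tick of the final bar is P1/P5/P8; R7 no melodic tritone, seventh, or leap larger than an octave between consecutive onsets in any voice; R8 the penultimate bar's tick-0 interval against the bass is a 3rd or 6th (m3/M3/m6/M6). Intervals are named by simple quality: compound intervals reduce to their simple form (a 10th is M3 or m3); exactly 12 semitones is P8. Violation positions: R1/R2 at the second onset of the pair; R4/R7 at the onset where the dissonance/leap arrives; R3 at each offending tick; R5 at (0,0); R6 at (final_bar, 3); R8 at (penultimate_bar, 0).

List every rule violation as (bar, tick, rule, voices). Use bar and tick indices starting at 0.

bar 0: v0=C3 v1=C4 downbeat P8
bar 1: v0=A2 v1=E3 downbeat P5
bar 2: v0=B2 v1=G3 downbeat m6
bar 3: v0=D3 v1=F3 downbeat m3
bar 4: v0=F3 v1=A3 downbeat M3
bar 5: v0=G3 v1=B3 downbeat M3
bar 6: v0=B3 v1=D4 downbeat m3
bar 7: v0=A3 v1=E4 downbeat P5
bar 8: v0=F3 v1=F4 downbeat P8
bar 9: v0=G3 v1=B3 downbeat M3
bar 10: v0=D3 v1=B3 downbeat M6
bar 11: v0=C3 v1=C4 downbeat P8
  -> R4 @ bar 0 tick 2 v(0, 1): C3/B3 M7 untreated
  -> R7 @ bar 3 tick 0 v(1,): B3->F3 leap 6st
  -> R7 @ bar 5 tick 0 v(1,): F4->B3 leap 6st
  -> R2 @ bar 7 tick 0 v(0, 1): B3/G4 m6 -> A3/E4 P5 similar
  -> R1 @ bar 8 tick 0 v(0, 1): A3/A4 P8 -> F3/F4 P8 similar

(0, 2, R4, (0, 1))
(3, 0, R7, (1,))
(5, 0, R7, (1,))
(7, 0, R2, (0, 1))
(8, 0, R1, (0, 1))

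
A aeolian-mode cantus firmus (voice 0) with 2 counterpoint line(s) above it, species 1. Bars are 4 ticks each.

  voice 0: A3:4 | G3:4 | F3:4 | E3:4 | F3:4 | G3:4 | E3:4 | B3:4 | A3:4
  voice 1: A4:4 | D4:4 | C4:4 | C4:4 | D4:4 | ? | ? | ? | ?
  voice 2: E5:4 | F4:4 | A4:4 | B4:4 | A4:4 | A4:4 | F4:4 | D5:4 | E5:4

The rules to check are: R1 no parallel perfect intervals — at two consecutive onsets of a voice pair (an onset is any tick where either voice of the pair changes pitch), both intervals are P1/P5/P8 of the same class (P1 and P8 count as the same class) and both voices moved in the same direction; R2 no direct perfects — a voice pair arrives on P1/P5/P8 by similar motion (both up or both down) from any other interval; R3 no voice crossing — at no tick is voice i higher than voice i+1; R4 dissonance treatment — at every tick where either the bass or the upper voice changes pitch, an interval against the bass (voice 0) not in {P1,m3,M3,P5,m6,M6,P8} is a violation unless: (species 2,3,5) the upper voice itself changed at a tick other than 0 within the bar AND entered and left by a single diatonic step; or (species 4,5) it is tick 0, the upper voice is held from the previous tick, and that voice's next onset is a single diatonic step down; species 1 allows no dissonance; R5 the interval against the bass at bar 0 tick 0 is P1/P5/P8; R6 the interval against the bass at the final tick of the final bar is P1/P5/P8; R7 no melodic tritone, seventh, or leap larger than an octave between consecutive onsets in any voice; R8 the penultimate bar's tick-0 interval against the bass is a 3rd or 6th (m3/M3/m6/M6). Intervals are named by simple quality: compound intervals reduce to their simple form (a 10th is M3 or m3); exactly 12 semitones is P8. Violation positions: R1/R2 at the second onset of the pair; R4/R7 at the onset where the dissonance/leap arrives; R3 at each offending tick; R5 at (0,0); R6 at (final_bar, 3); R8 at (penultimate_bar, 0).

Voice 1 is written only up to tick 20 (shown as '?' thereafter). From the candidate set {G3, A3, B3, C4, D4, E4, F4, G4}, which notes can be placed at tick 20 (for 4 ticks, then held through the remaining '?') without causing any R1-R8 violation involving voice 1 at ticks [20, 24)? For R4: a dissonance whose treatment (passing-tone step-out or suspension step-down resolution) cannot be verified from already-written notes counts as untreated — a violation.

G3: legal
A3: violates R4
B3: legal
C4: violates R4
D4: legal
E4: legal
F4: violates R4
G4: violates R2

{B3, D4, E4, G3}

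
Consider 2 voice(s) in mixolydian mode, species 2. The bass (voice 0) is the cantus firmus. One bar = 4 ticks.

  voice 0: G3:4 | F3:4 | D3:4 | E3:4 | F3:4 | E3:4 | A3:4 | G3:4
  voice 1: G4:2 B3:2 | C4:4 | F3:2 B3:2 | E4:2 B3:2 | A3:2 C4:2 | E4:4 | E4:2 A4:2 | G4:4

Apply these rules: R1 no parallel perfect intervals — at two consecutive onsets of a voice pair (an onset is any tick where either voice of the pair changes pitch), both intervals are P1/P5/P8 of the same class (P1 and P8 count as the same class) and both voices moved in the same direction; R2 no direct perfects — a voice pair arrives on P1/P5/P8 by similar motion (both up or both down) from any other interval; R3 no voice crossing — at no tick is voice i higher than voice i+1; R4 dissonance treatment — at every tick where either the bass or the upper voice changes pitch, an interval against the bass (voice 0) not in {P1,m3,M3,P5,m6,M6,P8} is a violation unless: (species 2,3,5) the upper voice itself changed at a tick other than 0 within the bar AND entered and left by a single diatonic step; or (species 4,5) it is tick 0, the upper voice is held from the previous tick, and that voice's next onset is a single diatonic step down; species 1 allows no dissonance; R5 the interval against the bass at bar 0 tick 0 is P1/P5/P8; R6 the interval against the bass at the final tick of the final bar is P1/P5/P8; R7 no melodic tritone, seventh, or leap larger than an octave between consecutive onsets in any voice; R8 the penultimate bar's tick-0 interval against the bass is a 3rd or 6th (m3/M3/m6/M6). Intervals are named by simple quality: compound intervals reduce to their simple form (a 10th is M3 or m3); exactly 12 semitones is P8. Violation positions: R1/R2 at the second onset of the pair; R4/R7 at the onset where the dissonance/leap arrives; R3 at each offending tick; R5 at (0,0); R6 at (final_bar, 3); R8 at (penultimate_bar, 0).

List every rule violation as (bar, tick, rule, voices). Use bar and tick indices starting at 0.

bar 0: v0=G3 v1=G4 downbeat P8
bar 1: v0=F3 v1=C4 downbeat P5
bar 2: v0=D3 v1=F3 downbeat m3
bar 3: v0=E3 v1=E4 downbeat P8
bar 4: v0=F3 v1=A3 downbeat M3
bar 5: v0=E3 v1=E4 downbeat P8
bar 6: v0=A3 v1=E4 downbeat P5
bar 7: v0=G3 v1=G4 downbeat P8
  -> R7 @ bar 2 tick 2 v(1,): F3->B3 leap 6st
  -> R2 @ bar 3 tick 0 v(0, 1): D3/B3 M6 -> E3/E4 P8 similar
  -> R8 @ bar 6 tick 0 v(0, 1): penult P5 not 3rd/6th
  -> R1 @ bar 7 tick 0 v(0, 1): A3/A4 P8 -> G3/G4 P8 similar

(2, 2, R7, (1,))
(3, 0, R2, (0, 1))
(6, 0, R8, (0, 1))
(7, 0, R1, (0, 1))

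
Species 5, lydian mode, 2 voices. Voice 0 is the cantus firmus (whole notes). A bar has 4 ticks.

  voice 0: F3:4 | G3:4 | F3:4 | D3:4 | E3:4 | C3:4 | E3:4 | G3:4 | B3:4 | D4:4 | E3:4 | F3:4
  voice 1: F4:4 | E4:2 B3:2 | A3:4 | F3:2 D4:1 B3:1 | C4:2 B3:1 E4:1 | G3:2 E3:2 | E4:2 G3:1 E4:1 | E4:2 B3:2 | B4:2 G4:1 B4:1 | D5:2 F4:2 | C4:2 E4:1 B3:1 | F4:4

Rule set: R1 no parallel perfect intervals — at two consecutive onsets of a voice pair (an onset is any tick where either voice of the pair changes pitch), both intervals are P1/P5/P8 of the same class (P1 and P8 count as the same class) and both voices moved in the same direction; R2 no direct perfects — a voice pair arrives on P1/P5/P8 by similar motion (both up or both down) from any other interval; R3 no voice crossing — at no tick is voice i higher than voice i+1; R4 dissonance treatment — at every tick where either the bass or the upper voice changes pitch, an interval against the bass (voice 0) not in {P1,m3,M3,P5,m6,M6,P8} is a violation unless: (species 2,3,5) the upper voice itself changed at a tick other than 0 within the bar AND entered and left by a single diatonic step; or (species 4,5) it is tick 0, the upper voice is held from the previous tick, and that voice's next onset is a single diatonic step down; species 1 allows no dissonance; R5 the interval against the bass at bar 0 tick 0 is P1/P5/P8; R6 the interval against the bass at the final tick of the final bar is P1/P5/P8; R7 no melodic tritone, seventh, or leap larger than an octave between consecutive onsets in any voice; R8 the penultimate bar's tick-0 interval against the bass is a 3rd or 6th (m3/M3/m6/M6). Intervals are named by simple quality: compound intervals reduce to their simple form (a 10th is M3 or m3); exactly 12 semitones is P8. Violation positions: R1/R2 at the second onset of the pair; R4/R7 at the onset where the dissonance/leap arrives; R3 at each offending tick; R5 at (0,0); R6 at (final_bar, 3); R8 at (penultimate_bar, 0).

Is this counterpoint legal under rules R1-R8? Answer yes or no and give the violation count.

bar 0: v0=F3 v1=F4 (P8)
bar 1: v0=G3 v1=E4 (M6)
bar 2: v0=F3 v1=A3 (M3)
bar 3: v0=D3 v1=F3 (m3)
bar 4: v0=E3 v1=C4 (m6)
bar 5: v0=C3 v1=G3 (P5)
bar 6: v0=E3 v1=E4 (P8)
bar 7: v0=G3 v1=E4 (M6)
bar 8: v0=B3 v1=B4 (P8)
bar 9: v0=D4 v1=D5 (P8)
bar 10: v0=E3 v1=C4 (m6)
bar 11: v0=F3 v1=F4 (P8)
  R2 @ bar5.0: E3/E4 P8 -> C3/G3 P5 similar
  R2 @ bar6.0: C3/E3 M3 -> E3/E4 P8 similar
  R2 @ bar8.0: G3/B3 M3 -> B3/B4 P8 similar
  R1 @ bar9.0: B3/B4 P8 -> D4/D5 P8 similar
  R7 @ bar10.0: D4->E3 leap 10st
  R2 @ bar11.0: E3/B3 P5 -> F3/F4 P8 similar
  R7 @ bar11.0: B3->F4 leap 6st

No (7 violations)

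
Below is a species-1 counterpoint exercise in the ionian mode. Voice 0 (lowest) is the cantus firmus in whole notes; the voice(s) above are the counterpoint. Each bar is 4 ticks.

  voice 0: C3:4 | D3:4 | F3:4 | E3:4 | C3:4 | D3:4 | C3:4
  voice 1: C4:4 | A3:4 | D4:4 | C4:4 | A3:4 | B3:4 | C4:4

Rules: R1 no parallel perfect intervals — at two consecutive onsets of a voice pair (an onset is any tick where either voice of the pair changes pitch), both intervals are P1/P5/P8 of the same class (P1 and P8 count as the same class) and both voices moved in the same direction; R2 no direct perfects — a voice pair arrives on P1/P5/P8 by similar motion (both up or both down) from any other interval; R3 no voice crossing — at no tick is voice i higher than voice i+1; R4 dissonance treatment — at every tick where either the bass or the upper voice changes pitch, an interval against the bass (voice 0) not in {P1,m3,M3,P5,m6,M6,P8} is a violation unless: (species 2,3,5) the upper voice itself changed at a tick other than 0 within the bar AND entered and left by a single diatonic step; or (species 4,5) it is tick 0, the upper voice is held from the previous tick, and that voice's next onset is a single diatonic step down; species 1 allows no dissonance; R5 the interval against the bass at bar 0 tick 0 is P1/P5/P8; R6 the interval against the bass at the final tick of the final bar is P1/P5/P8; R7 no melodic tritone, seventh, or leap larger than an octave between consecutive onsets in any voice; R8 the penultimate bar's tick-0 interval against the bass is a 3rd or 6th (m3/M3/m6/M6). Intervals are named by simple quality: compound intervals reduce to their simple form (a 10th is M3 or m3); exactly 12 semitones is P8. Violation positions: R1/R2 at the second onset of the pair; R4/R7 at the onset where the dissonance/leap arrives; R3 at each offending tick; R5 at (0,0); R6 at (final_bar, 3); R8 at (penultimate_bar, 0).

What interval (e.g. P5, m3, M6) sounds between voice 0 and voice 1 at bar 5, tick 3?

voice 0=D3 voice 1=B3 -> M6

M6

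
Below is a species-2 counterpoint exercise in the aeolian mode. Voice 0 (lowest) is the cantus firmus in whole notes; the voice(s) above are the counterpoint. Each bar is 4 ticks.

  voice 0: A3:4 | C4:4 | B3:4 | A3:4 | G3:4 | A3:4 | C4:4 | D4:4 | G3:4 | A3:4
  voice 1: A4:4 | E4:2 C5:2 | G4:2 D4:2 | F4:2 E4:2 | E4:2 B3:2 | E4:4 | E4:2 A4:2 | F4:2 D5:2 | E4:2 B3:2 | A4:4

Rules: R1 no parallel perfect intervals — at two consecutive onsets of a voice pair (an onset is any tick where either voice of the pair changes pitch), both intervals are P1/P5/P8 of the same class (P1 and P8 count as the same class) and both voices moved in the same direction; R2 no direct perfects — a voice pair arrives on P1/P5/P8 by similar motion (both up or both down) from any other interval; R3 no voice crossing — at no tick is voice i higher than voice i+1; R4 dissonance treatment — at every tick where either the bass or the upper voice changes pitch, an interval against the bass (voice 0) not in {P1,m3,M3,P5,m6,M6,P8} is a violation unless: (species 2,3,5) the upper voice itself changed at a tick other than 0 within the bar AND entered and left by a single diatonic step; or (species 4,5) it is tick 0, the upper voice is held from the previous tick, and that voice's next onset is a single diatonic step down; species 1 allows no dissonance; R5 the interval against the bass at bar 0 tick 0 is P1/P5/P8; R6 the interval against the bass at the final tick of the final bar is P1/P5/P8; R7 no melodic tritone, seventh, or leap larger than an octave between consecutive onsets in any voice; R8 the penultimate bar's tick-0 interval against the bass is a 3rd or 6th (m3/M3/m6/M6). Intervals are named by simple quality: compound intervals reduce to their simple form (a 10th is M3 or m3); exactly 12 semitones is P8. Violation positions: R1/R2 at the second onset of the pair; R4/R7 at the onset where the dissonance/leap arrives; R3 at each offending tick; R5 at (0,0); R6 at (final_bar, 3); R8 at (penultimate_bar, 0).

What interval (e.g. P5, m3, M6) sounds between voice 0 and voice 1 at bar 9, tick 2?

P8

voice 0=A3 voice 1=A4 -> P8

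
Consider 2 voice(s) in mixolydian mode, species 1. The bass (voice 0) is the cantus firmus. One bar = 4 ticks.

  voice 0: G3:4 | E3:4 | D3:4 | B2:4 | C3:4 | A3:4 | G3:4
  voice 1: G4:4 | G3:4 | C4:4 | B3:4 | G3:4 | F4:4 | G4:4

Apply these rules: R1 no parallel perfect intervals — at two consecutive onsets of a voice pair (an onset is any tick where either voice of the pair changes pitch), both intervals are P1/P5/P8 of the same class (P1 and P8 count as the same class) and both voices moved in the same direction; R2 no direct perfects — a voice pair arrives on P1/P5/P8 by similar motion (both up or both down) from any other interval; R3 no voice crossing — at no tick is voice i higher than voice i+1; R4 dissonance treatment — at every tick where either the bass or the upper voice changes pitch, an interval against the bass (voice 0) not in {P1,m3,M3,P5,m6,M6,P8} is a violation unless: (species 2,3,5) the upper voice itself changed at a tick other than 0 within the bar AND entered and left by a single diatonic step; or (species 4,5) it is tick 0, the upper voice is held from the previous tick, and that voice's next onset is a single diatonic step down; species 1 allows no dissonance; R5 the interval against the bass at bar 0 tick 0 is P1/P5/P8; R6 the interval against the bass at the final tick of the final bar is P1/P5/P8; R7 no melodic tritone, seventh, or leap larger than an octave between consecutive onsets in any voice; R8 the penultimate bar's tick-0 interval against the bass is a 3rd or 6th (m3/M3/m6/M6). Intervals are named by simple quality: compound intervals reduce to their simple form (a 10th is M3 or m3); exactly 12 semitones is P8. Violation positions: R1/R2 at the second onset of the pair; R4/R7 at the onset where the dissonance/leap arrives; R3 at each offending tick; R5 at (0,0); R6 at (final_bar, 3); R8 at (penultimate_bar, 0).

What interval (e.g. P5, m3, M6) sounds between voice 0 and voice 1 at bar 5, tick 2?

m6

voice 0=A3 voice 1=F4 -> m6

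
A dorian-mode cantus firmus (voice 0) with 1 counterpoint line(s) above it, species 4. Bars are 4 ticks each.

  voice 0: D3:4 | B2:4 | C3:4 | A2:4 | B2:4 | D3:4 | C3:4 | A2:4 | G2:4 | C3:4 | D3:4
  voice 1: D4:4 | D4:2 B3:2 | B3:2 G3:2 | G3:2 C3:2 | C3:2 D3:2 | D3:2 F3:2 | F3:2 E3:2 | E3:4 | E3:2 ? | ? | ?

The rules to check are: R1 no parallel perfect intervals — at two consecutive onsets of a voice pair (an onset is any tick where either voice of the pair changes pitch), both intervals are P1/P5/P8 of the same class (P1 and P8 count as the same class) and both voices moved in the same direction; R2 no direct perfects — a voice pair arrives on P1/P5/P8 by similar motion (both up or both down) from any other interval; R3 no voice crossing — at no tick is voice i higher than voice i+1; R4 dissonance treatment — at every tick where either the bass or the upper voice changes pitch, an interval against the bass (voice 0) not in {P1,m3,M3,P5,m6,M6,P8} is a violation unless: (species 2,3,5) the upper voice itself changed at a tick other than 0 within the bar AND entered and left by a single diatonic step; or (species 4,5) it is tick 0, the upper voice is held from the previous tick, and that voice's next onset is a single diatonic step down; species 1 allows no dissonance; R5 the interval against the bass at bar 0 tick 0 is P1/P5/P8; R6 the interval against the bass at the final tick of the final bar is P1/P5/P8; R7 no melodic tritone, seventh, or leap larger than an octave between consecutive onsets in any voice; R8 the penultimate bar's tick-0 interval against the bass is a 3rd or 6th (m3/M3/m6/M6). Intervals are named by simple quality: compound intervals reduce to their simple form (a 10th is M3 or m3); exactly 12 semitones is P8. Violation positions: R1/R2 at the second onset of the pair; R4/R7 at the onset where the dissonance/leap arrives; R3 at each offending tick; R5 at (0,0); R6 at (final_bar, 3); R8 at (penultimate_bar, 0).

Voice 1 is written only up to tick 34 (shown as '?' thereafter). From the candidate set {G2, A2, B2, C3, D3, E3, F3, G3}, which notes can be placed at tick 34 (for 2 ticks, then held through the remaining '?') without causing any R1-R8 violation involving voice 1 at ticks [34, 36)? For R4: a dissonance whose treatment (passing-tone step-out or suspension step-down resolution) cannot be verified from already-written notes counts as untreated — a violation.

{B2, D3, E3, G2, G3}

G2: legal
A2: violates R4
B2: legal
C3: violates R4
D3: legal
E3: legal
F3: violates R4
G3: legal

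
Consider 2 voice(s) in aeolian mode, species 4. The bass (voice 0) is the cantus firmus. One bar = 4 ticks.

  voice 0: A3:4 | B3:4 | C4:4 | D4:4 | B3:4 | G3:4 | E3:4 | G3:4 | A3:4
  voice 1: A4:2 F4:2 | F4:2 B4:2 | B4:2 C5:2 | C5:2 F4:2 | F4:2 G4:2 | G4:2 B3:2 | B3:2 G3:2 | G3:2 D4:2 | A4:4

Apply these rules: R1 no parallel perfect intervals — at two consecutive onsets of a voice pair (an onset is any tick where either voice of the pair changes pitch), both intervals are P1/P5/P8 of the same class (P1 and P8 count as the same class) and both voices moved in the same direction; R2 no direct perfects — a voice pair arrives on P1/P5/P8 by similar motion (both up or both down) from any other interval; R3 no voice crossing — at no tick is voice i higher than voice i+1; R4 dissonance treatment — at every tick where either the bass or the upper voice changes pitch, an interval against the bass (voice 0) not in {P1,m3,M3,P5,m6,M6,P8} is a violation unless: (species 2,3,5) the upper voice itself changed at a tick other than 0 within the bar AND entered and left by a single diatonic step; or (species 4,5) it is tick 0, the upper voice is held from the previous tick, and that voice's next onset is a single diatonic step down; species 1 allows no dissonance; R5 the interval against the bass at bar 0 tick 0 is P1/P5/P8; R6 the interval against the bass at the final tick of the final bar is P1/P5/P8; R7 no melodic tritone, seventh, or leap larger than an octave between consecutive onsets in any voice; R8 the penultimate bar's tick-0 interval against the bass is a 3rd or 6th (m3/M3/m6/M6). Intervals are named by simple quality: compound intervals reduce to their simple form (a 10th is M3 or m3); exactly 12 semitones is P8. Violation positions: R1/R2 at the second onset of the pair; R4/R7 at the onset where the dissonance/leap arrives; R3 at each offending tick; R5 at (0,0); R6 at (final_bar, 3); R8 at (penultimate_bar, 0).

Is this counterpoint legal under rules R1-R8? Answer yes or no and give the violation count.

No (7 violations)

bar 0: v0=A3 v1=A4 (P8)
bar 1: v0=B3 v1=F4 (TT)
bar 2: v0=C4 v1=B4 (M7)
bar 3: v0=D4 v1=C5 (m7)
bar 4: v0=B3 v1=F4 (TT)
bar 5: v0=G3 v1=G4 (P8)
bar 6: v0=E3 v1=B3 (P5)
bar 7: v0=G3 v1=G3 (P1)
bar 8: v0=A3 v1=A4 (P8)
  R4 @ bar1.0: B3/F4 TT untreated
  R7 @ bar1.2: F4->B4 leap 6st
  R4 @ bar2.0: C4/B4 M7 untreated
  R4 @ bar3.0: D4/C5 m7 untreated
  R4 @ bar4.0: B3/F4 TT untreated
  R8 @ bar7.0: penult P1 not 3rd/6th
  R2 @ bar8.0: G3/D4 P5 -> A3/A4 P8 similar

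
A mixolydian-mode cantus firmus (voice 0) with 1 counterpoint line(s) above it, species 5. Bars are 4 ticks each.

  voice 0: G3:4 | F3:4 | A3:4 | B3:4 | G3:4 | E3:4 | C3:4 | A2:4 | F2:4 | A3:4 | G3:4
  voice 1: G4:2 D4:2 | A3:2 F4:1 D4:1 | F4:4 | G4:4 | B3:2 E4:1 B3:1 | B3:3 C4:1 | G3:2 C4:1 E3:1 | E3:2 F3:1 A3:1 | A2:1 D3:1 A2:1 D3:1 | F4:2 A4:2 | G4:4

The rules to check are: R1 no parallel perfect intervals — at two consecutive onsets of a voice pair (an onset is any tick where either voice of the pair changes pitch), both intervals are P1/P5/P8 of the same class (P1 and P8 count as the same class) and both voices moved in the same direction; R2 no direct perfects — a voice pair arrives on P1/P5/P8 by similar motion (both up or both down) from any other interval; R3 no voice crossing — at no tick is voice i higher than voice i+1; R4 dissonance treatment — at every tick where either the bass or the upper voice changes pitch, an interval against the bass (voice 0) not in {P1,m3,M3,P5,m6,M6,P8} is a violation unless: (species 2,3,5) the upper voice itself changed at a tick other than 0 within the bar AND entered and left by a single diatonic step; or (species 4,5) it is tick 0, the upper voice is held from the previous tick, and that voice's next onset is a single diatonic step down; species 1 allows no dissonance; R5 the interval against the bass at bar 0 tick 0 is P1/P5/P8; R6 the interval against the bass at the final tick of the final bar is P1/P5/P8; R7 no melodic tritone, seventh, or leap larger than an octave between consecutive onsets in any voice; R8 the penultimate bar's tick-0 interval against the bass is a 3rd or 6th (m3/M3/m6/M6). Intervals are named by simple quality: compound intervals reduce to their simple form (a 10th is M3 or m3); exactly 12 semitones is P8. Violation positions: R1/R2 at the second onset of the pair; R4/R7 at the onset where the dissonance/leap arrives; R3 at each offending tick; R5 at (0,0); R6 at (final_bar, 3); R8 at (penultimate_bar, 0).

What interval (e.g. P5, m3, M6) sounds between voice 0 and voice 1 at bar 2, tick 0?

m6

voice 0=A3 voice 1=F4 -> m6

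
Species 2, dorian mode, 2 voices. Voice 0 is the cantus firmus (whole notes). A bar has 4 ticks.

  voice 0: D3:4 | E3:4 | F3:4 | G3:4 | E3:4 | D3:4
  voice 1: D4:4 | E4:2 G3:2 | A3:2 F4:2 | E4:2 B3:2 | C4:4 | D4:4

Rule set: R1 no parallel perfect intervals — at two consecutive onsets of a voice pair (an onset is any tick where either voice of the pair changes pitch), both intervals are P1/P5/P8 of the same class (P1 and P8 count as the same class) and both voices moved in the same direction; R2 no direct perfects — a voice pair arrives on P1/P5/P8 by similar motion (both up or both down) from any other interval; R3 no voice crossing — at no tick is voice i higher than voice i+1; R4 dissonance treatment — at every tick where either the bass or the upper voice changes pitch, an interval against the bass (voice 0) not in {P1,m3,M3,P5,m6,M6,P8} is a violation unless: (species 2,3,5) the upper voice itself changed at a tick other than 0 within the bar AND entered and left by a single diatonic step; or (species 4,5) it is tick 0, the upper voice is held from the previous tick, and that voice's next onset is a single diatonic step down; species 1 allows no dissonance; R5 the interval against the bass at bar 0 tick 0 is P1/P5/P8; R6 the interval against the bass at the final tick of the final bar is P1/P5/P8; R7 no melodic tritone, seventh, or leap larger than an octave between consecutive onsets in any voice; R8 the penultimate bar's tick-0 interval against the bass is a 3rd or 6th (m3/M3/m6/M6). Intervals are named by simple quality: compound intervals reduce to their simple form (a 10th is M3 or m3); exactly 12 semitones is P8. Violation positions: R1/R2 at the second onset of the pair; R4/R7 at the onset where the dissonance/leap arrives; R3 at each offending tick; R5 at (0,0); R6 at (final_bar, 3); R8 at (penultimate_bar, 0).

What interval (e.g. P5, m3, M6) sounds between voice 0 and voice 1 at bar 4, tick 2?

m6

voice 0=E3 voice 1=C4 -> m6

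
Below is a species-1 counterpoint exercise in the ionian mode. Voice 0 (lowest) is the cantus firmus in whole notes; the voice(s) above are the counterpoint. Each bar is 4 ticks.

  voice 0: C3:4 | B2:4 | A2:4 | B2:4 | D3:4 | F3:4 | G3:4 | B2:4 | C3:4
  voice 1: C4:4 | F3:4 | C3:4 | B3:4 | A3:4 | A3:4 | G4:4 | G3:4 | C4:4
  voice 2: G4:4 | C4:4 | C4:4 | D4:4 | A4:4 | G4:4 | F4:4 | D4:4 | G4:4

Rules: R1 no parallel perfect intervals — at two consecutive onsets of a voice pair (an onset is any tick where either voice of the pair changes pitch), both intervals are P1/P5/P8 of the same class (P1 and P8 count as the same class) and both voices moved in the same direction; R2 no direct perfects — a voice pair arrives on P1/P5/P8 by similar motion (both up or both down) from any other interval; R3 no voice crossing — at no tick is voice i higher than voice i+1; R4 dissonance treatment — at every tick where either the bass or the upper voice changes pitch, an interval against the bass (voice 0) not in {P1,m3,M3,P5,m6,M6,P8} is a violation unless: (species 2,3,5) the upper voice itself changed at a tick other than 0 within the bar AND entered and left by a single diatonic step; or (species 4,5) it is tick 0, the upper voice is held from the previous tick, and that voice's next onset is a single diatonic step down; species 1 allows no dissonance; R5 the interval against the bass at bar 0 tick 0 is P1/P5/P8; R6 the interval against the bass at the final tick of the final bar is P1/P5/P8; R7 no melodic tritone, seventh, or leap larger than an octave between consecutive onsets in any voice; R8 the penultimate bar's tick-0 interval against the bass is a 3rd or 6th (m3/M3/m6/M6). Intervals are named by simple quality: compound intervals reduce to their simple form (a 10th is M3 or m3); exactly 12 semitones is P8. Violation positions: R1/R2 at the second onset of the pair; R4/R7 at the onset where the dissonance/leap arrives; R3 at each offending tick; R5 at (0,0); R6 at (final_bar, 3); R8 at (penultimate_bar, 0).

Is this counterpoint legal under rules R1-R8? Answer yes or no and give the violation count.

bar 0: v0=C3 v1=C4 v2=G4 (P5)
bar 1: v0=B2 v1=F3 v2=C4 (m2)
bar 2: v0=A2 v1=C3 v2=C4 (m3)
bar 3: v0=B2 v1=B3 v2=D4 (m3)
bar 4: v0=D3 v1=A3 v2=A4 (P5)
bar 5: v0=F3 v1=A3 v2=G4 (M2)
bar 6: v0=G3 v1=G4 v2=F4 (m7)
bar 7: v0=B2 v1=G3 v2=D4 (m3)
bar 8: v0=C3 v1=C4 v2=G4 (P5)
  R1 @ bar1.0: C4/G4 P5 -> F3/C4 P5 similar
  R4 @ bar1.0: B2/F3 TT untreated
  R4 @ bar1.0: B2/C4 m2 untreated
  R2 @ bar3.0: A2/C3 m3 -> B2/B3 P8 similar
  R7 @ bar3.0: C3->B3 leap 11st
  R2 @ bar4.0: B2/D4 m3 -> D3/A4 P5 similar
  R4 @ bar5.0: F3/G4 M2 untreated
  R2 @ bar6.0: F3/A3 M3 -> G3/G4 P8 similar
  R3 @ bar6.0: G4 above F4
  R4 @ bar6.0: G3/F4 m7 untreated
  R7 @ bar6.0: A3->G4 leap 10st
  R3 @ bar6.1: G4 above F4
  R3 @ bar6.2: G4 above F4
  R3 @ bar6.3: G4 above F4
  R2 @ bar7.0: G4/F4 M2 -> G3/D4 P5 similar
  R1 @ bar8.0: G3/D4 P5 -> C4/G4 P5 similar
  R2 @ bar8.0: B2/G3 m6 -> C3/C4 P8 similar
  R2 @ bar8.0: B2/D4 m3 -> C3/G4 P5 similar

No (18 violations)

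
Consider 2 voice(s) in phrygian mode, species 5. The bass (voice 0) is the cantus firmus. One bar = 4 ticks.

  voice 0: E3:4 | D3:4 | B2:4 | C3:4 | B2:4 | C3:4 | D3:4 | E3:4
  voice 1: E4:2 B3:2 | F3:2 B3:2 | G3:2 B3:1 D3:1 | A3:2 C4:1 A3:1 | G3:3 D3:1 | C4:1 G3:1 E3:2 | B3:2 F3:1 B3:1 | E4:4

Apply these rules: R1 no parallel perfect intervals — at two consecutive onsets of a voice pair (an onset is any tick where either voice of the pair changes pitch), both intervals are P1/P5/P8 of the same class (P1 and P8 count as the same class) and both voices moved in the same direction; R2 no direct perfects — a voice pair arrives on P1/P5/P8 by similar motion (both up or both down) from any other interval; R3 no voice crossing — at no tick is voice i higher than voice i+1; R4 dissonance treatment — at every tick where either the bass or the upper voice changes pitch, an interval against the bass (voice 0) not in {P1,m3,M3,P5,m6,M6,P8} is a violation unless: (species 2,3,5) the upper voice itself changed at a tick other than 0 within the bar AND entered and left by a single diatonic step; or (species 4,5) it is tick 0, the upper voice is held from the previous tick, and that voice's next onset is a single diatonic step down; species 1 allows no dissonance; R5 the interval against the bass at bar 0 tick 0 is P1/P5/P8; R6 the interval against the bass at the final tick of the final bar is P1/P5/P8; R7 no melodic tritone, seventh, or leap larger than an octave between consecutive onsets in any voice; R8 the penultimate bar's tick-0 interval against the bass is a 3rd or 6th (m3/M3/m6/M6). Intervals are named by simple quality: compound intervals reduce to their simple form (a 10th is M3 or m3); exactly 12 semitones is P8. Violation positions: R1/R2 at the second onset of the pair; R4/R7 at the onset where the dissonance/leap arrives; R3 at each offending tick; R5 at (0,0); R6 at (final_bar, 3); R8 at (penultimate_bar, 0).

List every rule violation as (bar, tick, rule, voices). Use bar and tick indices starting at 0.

(1, 0, R7, (1,))
(1, 2, R7, (1,))
(5, 0, R2, (0, 1))
(5, 0, R7, (1,))
(6, 2, R7, (1,))
(6, 3, R7, (1,))
(7, 0, R2, (0, 1))

bar 0: v0=E3 v1=E4 downbeat P8
bar 1: v0=D3 v1=F3 downbeat m3
bar 2: v0=B2 v1=G3 downbeat m6
bar 3: v0=C3 v1=A3 downbeat M6
bar 4: v0=B2 v1=G3 downbeat m6
bar 5: v0=C3 v1=C4 downbeat P8
bar 6: v0=D3 v1=B3 downbeat M6
bar 7: v0=E3 v1=E4 downbeat P8
  -> R7 @ bar 1 tick 0 v(1,): B3->F3 leap 6st
  -> R7 @ bar 1 tick 2 v(1,): F3->B3 leap 6st
  -> R2 @ bar 5 tick 0 v(0, 1): B2/D3 m3 -> C3/C4 P8 similar
  -> R7 @ bar 5 tick 0 v(1,): D3->C4 leap 10st
  -> R7 @ bar 6 tick 2 v(1,): B3->F3 leap 6st
  -> R7 @ bar 6 tick 3 v(1,): F3->B3 leap 6st
  -> R2 @ bar 7 tick 0 v(0, 1): D3/B3 M6 -> E3/E4 P8 similar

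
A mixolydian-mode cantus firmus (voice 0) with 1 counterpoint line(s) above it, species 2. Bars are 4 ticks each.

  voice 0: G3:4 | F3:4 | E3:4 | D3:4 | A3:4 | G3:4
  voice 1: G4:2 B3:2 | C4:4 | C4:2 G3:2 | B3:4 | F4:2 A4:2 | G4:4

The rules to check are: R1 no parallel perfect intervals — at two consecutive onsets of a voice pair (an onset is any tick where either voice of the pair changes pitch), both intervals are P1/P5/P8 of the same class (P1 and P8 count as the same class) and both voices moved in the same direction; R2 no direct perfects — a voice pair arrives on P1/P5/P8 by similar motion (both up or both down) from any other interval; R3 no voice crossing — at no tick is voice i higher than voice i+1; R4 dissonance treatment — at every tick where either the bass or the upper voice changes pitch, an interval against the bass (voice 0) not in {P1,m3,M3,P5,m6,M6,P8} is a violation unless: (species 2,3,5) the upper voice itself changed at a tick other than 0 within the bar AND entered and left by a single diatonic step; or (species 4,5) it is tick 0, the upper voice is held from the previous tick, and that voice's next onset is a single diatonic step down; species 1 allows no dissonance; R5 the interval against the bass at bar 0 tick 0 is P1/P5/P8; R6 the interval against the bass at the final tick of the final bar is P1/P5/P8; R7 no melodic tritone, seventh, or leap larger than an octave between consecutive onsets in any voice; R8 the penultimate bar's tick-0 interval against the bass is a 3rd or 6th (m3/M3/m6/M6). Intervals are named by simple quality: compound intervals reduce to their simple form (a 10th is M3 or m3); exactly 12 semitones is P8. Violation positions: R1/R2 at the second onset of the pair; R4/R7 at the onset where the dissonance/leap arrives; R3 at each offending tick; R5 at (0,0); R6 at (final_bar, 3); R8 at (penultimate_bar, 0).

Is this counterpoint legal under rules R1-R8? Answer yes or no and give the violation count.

bar 0: v0=G3 v1=G4 (P8)
bar 1: v0=F3 v1=C4 (P5)
bar 2: v0=E3 v1=C4 (m6)
bar 3: v0=D3 v1=B3 (M6)
bar 4: v0=A3 v1=F4 (m6)
bar 5: v0=G3 v1=G4 (P8)
  R7 @ bar4.0: B3->F4 leap 6st
  R1 @ bar5.0: A3/A4 P8 -> G3/G4 P8 similar

No (2 violations)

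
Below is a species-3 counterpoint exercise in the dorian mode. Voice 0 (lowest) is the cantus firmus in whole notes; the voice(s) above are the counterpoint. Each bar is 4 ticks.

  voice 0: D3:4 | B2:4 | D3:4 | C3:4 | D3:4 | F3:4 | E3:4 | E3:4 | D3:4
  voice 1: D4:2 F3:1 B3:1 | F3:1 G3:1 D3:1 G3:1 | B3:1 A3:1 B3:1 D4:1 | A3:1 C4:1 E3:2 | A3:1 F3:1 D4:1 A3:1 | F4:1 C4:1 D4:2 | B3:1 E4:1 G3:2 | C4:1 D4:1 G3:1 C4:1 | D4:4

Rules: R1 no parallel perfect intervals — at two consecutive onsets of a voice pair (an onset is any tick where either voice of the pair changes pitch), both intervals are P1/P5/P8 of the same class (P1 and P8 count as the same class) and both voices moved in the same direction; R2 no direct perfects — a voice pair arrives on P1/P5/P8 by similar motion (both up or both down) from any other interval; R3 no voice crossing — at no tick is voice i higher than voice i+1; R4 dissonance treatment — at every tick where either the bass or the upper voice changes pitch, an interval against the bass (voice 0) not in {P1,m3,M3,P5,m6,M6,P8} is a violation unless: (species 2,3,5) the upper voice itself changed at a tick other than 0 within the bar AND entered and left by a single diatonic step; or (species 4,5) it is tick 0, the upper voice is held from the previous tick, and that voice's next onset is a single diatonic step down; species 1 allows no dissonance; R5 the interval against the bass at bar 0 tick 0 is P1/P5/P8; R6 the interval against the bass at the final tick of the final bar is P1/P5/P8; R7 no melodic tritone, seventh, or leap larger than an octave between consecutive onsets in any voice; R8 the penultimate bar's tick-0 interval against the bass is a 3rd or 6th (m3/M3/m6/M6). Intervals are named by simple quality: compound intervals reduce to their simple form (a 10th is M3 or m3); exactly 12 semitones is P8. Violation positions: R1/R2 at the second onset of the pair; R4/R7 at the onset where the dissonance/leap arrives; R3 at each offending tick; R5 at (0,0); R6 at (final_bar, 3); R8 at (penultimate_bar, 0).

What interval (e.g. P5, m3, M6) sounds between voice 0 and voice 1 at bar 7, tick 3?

m6

voice 0=E3 voice 1=C4 -> m6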